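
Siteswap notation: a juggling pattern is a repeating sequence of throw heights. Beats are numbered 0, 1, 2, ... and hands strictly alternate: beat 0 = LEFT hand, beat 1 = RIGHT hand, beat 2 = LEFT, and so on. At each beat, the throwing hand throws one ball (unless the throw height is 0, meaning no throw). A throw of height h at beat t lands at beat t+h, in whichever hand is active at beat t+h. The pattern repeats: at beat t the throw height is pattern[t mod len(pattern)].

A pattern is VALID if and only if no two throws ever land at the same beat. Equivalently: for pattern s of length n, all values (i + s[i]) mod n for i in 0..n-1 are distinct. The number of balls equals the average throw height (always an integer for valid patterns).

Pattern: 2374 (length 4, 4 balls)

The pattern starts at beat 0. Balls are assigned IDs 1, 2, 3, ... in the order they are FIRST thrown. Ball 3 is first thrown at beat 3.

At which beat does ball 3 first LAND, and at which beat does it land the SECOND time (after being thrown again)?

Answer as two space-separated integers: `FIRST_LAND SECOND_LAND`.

Beat 0 (L): throw ball1 h=2 -> lands@2:L; in-air after throw: [b1@2:L]
Beat 1 (R): throw ball2 h=3 -> lands@4:L; in-air after throw: [b1@2:L b2@4:L]
Beat 2 (L): throw ball1 h=7 -> lands@9:R; in-air after throw: [b2@4:L b1@9:R]
Beat 3 (R): throw ball3 h=4 -> lands@7:R; in-air after throw: [b2@4:L b3@7:R b1@9:R]
Beat 4 (L): throw ball2 h=2 -> lands@6:L; in-air after throw: [b2@6:L b3@7:R b1@9:R]
Beat 5 (R): throw ball4 h=3 -> lands@8:L; in-air after throw: [b2@6:L b3@7:R b4@8:L b1@9:R]
Beat 6 (L): throw ball2 h=7 -> lands@13:R; in-air after throw: [b3@7:R b4@8:L b1@9:R b2@13:R]
Beat 7 (R): throw ball3 h=4 -> lands@11:R; in-air after throw: [b4@8:L b1@9:R b3@11:R b2@13:R]
Beat 8 (L): throw ball4 h=2 -> lands@10:L; in-air after throw: [b1@9:R b4@10:L b3@11:R b2@13:R]
Beat 9 (R): throw ball1 h=3 -> lands@12:L; in-air after throw: [b4@10:L b3@11:R b1@12:L b2@13:R]
Beat 10 (L): throw ball4 h=7 -> lands@17:R; in-air after throw: [b3@11:R b1@12:L b2@13:R b4@17:R]
Beat 11 (R): throw ball3 h=4 -> lands@15:R; in-air after throw: [b1@12:L b2@13:R b3@15:R b4@17:R]
Ball 3: thrown@3 h=4 -> first land @7; rethrown@7 h=4 -> second land @11

Answer: 7 11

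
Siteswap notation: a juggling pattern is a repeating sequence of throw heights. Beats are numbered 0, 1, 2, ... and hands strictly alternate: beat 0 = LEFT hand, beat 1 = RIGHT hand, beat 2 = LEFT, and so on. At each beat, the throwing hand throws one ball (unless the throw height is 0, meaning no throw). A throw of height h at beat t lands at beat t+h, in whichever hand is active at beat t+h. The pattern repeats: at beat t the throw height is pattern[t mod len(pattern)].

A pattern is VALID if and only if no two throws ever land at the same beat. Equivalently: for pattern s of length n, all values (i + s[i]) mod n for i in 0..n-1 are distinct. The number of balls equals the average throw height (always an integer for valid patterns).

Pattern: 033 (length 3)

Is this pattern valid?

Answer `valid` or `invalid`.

Answer: valid

Derivation:
i=0: (i + s[i]) mod n = (0 + 0) mod 3 = 0
i=1: (i + s[i]) mod n = (1 + 3) mod 3 = 1
i=2: (i + s[i]) mod n = (2 + 3) mod 3 = 2
Residues: [0, 1, 2], distinct: True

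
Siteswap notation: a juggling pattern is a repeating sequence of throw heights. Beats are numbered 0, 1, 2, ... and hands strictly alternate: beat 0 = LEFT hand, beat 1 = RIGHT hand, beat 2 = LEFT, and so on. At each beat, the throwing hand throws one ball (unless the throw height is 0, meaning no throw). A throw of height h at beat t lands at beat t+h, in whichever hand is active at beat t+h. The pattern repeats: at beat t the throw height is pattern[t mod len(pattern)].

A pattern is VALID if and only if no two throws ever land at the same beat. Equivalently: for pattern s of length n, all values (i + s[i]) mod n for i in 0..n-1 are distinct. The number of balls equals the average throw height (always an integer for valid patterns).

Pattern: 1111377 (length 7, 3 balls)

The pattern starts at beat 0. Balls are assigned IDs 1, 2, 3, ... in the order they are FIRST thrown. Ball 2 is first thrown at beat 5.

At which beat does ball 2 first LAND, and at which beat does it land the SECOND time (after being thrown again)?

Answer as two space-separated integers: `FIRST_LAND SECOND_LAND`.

Answer: 12 19

Derivation:
Beat 0 (L): throw ball1 h=1 -> lands@1:R; in-air after throw: [b1@1:R]
Beat 1 (R): throw ball1 h=1 -> lands@2:L; in-air after throw: [b1@2:L]
Beat 2 (L): throw ball1 h=1 -> lands@3:R; in-air after throw: [b1@3:R]
Beat 3 (R): throw ball1 h=1 -> lands@4:L; in-air after throw: [b1@4:L]
Beat 4 (L): throw ball1 h=3 -> lands@7:R; in-air after throw: [b1@7:R]
Beat 5 (R): throw ball2 h=7 -> lands@12:L; in-air after throw: [b1@7:R b2@12:L]
Beat 6 (L): throw ball3 h=7 -> lands@13:R; in-air after throw: [b1@7:R b2@12:L b3@13:R]
Beat 7 (R): throw ball1 h=1 -> lands@8:L; in-air after throw: [b1@8:L b2@12:L b3@13:R]
Beat 8 (L): throw ball1 h=1 -> lands@9:R; in-air after throw: [b1@9:R b2@12:L b3@13:R]
Beat 9 (R): throw ball1 h=1 -> lands@10:L; in-air after throw: [b1@10:L b2@12:L b3@13:R]
Beat 10 (L): throw ball1 h=1 -> lands@11:R; in-air after throw: [b1@11:R b2@12:L b3@13:R]
Beat 11 (R): throw ball1 h=3 -> lands@14:L; in-air after throw: [b2@12:L b3@13:R b1@14:L]
Beat 12 (L): throw ball2 h=7 -> lands@19:R; in-air after throw: [b3@13:R b1@14:L b2@19:R]
Beat 13 (R): throw ball3 h=7 -> lands@20:L; in-air after throw: [b1@14:L b2@19:R b3@20:L]
Beat 14 (L): throw ball1 h=1 -> lands@15:R; in-air after throw: [b1@15:R b2@19:R b3@20:L]
Beat 15 (R): throw ball1 h=1 -> lands@16:L; in-air after throw: [b1@16:L b2@19:R b3@20:L]
Beat 16 (L): throw ball1 h=1 -> lands@17:R; in-air after throw: [b1@17:R b2@19:R b3@20:L]
Beat 17 (R): throw ball1 h=1 -> lands@18:L; in-air after throw: [b1@18:L b2@19:R b3@20:L]
Beat 18 (L): throw ball1 h=3 -> lands@21:R; in-air after throw: [b2@19:R b3@20:L b1@21:R]
Beat 19 (R): throw ball2 h=7 -> lands@26:L; in-air after throw: [b3@20:L b1@21:R b2@26:L]
Ball 2: thrown@5 h=7 -> first land @12; rethrown@12 h=7 -> second land @19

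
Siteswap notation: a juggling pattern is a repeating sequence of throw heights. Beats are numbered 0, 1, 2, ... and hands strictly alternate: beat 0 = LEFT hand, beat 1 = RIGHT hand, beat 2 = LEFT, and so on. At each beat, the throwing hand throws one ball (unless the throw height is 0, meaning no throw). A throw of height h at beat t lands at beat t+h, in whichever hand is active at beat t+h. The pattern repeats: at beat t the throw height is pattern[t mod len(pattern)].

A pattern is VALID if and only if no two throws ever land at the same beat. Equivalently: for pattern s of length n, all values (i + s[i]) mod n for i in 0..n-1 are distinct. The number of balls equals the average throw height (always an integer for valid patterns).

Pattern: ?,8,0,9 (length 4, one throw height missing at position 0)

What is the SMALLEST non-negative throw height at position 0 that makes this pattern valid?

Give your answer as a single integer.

Answer: 3

Derivation:
i=0: s[i]=? (unknown)
i=1: (1 + 8) mod 4 = 1
i=2: (2 + 0) mod 4 = 2
i=3: (3 + 9) mod 4 = 0
Known residues: [0, 1, 2]; need a permutation of 0..3, so missing residue r = 3
Need (0 + s) mod 4 = 3; smallest s = (3 - 0) mod 4 = 3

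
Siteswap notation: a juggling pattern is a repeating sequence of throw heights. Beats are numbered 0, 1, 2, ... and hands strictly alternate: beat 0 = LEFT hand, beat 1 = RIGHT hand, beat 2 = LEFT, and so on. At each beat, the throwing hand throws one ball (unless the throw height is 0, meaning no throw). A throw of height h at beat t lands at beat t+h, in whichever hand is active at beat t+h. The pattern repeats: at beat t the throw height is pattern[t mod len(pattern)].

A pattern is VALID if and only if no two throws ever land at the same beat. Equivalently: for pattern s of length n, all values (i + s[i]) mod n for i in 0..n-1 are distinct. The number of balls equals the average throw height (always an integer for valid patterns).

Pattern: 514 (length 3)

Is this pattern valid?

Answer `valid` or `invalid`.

Answer: invalid

Derivation:
i=0: (i + s[i]) mod n = (0 + 5) mod 3 = 2
i=1: (i + s[i]) mod n = (1 + 1) mod 3 = 2
i=2: (i + s[i]) mod n = (2 + 4) mod 3 = 0
Residues: [2, 2, 0], distinct: False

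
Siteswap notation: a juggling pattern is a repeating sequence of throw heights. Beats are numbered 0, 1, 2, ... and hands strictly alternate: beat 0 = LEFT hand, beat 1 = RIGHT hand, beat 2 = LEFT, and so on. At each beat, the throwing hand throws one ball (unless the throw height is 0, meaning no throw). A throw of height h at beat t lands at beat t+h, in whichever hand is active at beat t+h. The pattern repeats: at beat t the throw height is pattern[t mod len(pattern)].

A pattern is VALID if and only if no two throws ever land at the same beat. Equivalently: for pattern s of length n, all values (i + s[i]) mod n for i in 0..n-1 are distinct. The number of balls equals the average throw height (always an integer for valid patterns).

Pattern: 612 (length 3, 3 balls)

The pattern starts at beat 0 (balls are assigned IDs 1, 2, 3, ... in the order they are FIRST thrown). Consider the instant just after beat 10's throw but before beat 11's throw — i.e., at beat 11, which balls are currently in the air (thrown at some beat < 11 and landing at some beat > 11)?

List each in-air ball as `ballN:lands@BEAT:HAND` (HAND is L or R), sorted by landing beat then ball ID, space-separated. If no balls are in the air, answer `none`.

Beat 0 (L): throw ball1 h=6 -> lands@6:L; in-air after throw: [b1@6:L]
Beat 1 (R): throw ball2 h=1 -> lands@2:L; in-air after throw: [b2@2:L b1@6:L]
Beat 2 (L): throw ball2 h=2 -> lands@4:L; in-air after throw: [b2@4:L b1@6:L]
Beat 3 (R): throw ball3 h=6 -> lands@9:R; in-air after throw: [b2@4:L b1@6:L b3@9:R]
Beat 4 (L): throw ball2 h=1 -> lands@5:R; in-air after throw: [b2@5:R b1@6:L b3@9:R]
Beat 5 (R): throw ball2 h=2 -> lands@7:R; in-air after throw: [b1@6:L b2@7:R b3@9:R]
Beat 6 (L): throw ball1 h=6 -> lands@12:L; in-air after throw: [b2@7:R b3@9:R b1@12:L]
Beat 7 (R): throw ball2 h=1 -> lands@8:L; in-air after throw: [b2@8:L b3@9:R b1@12:L]
Beat 8 (L): throw ball2 h=2 -> lands@10:L; in-air after throw: [b3@9:R b2@10:L b1@12:L]
Beat 9 (R): throw ball3 h=6 -> lands@15:R; in-air after throw: [b2@10:L b1@12:L b3@15:R]
Beat 10 (L): throw ball2 h=1 -> lands@11:R; in-air after throw: [b2@11:R b1@12:L b3@15:R]
Beat 11 (R): throw ball2 h=2 -> lands@13:R; in-air after throw: [b1@12:L b2@13:R b3@15:R]

Answer: ball1:lands@12:L ball3:lands@15:R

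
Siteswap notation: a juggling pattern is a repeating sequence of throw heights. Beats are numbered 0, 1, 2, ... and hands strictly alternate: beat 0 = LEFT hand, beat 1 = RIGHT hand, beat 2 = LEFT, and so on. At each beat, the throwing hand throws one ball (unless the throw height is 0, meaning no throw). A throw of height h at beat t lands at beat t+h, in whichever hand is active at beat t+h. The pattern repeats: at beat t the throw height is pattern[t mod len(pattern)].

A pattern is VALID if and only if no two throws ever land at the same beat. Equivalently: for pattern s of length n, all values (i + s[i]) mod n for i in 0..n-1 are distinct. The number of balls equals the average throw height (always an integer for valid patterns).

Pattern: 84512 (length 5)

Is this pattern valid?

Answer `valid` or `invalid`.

i=0: (i + s[i]) mod n = (0 + 8) mod 5 = 3
i=1: (i + s[i]) mod n = (1 + 4) mod 5 = 0
i=2: (i + s[i]) mod n = (2 + 5) mod 5 = 2
i=3: (i + s[i]) mod n = (3 + 1) mod 5 = 4
i=4: (i + s[i]) mod n = (4 + 2) mod 5 = 1
Residues: [3, 0, 2, 4, 1], distinct: True

Answer: valid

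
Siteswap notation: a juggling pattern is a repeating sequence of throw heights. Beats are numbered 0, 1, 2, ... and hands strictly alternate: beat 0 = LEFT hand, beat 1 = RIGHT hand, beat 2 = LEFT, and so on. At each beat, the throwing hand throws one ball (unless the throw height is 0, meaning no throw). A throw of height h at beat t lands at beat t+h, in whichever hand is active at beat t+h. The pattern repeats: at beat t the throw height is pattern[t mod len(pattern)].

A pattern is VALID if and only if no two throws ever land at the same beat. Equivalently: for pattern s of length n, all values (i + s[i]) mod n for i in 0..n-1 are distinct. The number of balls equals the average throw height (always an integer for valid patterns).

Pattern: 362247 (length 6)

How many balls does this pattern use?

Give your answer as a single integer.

Answer: 4

Derivation:
Pattern = [3, 6, 2, 2, 4, 7], length n = 6
  position 0: throw height = 3, running sum = 3
  position 1: throw height = 6, running sum = 9
  position 2: throw height = 2, running sum = 11
  position 3: throw height = 2, running sum = 13
  position 4: throw height = 4, running sum = 17
  position 5: throw height = 7, running sum = 24
Total sum = 24; balls = sum / n = 24 / 6 = 4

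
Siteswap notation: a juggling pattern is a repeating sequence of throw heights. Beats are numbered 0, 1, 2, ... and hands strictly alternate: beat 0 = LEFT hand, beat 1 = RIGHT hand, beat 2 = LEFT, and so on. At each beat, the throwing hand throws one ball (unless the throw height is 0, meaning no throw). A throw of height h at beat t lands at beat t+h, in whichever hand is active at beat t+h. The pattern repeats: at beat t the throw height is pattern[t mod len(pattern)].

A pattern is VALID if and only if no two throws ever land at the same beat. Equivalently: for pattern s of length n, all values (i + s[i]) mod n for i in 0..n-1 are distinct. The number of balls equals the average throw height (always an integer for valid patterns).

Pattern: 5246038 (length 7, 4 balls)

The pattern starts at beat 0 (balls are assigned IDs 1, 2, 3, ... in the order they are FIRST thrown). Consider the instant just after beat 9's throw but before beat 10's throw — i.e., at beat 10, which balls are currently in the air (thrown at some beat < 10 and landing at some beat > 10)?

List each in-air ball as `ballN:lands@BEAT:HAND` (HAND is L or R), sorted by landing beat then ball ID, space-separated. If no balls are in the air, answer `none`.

Beat 0 (L): throw ball1 h=5 -> lands@5:R; in-air after throw: [b1@5:R]
Beat 1 (R): throw ball2 h=2 -> lands@3:R; in-air after throw: [b2@3:R b1@5:R]
Beat 2 (L): throw ball3 h=4 -> lands@6:L; in-air after throw: [b2@3:R b1@5:R b3@6:L]
Beat 3 (R): throw ball2 h=6 -> lands@9:R; in-air after throw: [b1@5:R b3@6:L b2@9:R]
Beat 5 (R): throw ball1 h=3 -> lands@8:L; in-air after throw: [b3@6:L b1@8:L b2@9:R]
Beat 6 (L): throw ball3 h=8 -> lands@14:L; in-air after throw: [b1@8:L b2@9:R b3@14:L]
Beat 7 (R): throw ball4 h=5 -> lands@12:L; in-air after throw: [b1@8:L b2@9:R b4@12:L b3@14:L]
Beat 8 (L): throw ball1 h=2 -> lands@10:L; in-air after throw: [b2@9:R b1@10:L b4@12:L b3@14:L]
Beat 9 (R): throw ball2 h=4 -> lands@13:R; in-air after throw: [b1@10:L b4@12:L b2@13:R b3@14:L]
Beat 10 (L): throw ball1 h=6 -> lands@16:L; in-air after throw: [b4@12:L b2@13:R b3@14:L b1@16:L]

Answer: ball4:lands@12:L ball2:lands@13:R ball3:lands@14:L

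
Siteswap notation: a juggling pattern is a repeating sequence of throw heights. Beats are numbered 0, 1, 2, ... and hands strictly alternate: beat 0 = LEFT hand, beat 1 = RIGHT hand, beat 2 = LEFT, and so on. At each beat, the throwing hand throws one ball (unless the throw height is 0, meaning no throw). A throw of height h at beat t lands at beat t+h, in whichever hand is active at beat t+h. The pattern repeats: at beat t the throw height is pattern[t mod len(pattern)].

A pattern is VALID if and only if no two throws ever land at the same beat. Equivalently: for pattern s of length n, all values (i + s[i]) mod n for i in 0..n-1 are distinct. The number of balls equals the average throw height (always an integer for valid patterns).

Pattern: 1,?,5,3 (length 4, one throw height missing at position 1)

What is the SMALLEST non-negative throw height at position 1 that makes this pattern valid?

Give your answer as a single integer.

i=0: (0 + 1) mod 4 = 1
i=1: s[i]=? (unknown)
i=2: (2 + 5) mod 4 = 3
i=3: (3 + 3) mod 4 = 2
Known residues: [1, 2, 3]; need a permutation of 0..3, so missing residue r = 0
Need (1 + s) mod 4 = 0; smallest s = (0 - 1) mod 4 = 3

Answer: 3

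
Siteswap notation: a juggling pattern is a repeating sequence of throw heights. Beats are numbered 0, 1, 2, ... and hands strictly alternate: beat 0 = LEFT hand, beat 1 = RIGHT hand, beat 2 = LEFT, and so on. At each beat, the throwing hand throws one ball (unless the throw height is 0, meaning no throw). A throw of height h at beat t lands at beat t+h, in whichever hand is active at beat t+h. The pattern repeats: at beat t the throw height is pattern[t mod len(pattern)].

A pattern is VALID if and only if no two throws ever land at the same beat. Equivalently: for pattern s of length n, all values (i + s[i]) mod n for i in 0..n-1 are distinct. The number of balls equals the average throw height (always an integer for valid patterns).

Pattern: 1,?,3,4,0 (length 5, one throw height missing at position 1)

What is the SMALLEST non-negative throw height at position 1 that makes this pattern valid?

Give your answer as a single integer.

i=0: (0 + 1) mod 5 = 1
i=1: s[i]=? (unknown)
i=2: (2 + 3) mod 5 = 0
i=3: (3 + 4) mod 5 = 2
i=4: (4 + 0) mod 5 = 4
Known residues: [0, 1, 2, 4]; need a permutation of 0..4, so missing residue r = 3
Need (1 + s) mod 5 = 3; smallest s = (3 - 1) mod 5 = 2

Answer: 2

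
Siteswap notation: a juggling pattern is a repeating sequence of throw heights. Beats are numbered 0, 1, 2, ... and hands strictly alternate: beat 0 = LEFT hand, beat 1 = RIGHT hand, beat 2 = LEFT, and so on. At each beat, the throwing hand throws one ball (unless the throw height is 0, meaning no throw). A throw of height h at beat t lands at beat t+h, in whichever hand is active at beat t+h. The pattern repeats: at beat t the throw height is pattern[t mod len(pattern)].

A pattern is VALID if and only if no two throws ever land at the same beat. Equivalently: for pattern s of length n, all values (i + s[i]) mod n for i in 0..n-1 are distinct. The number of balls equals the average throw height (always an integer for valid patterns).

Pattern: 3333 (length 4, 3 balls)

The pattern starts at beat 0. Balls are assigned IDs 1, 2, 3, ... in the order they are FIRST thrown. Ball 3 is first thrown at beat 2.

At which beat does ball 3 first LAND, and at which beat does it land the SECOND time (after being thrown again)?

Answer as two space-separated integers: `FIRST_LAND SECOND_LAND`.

Answer: 5 8

Derivation:
Beat 0 (L): throw ball1 h=3 -> lands@3:R; in-air after throw: [b1@3:R]
Beat 1 (R): throw ball2 h=3 -> lands@4:L; in-air after throw: [b1@3:R b2@4:L]
Beat 2 (L): throw ball3 h=3 -> lands@5:R; in-air after throw: [b1@3:R b2@4:L b3@5:R]
Beat 3 (R): throw ball1 h=3 -> lands@6:L; in-air after throw: [b2@4:L b3@5:R b1@6:L]
Beat 4 (L): throw ball2 h=3 -> lands@7:R; in-air after throw: [b3@5:R b1@6:L b2@7:R]
Beat 5 (R): throw ball3 h=3 -> lands@8:L; in-air after throw: [b1@6:L b2@7:R b3@8:L]
Beat 6 (L): throw ball1 h=3 -> lands@9:R; in-air after throw: [b2@7:R b3@8:L b1@9:R]
Beat 7 (R): throw ball2 h=3 -> lands@10:L; in-air after throw: [b3@8:L b1@9:R b2@10:L]
Beat 8 (L): throw ball3 h=3 -> lands@11:R; in-air after throw: [b1@9:R b2@10:L b3@11:R]
Ball 3: thrown@2 h=3 -> first land @5; rethrown@5 h=3 -> second land @8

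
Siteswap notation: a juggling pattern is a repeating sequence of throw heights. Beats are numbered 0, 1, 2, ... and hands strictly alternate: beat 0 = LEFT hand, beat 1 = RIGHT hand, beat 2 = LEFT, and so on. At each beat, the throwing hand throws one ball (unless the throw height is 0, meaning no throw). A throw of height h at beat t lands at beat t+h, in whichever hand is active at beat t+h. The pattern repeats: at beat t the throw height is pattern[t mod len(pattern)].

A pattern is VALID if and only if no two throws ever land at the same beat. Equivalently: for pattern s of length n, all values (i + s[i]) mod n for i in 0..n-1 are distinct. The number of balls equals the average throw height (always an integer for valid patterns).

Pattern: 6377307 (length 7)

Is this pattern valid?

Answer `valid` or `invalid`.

i=0: (i + s[i]) mod n = (0 + 6) mod 7 = 6
i=1: (i + s[i]) mod n = (1 + 3) mod 7 = 4
i=2: (i + s[i]) mod n = (2 + 7) mod 7 = 2
i=3: (i + s[i]) mod n = (3 + 7) mod 7 = 3
i=4: (i + s[i]) mod n = (4 + 3) mod 7 = 0
i=5: (i + s[i]) mod n = (5 + 0) mod 7 = 5
i=6: (i + s[i]) mod n = (6 + 7) mod 7 = 6
Residues: [6, 4, 2, 3, 0, 5, 6], distinct: False

Answer: invalid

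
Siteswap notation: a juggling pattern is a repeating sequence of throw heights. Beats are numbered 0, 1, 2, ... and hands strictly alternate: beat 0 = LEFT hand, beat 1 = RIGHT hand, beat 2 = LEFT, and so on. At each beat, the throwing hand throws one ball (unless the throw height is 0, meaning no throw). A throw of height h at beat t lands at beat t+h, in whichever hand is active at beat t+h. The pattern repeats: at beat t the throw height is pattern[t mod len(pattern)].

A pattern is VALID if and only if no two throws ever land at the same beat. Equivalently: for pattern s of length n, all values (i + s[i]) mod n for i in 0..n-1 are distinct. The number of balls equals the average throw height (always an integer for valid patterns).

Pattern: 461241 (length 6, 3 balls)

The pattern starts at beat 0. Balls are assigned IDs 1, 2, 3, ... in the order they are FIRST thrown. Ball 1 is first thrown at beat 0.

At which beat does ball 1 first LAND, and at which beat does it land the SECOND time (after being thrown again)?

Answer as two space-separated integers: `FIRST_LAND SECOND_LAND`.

Beat 0 (L): throw ball1 h=4 -> lands@4:L; in-air after throw: [b1@4:L]
Beat 1 (R): throw ball2 h=6 -> lands@7:R; in-air after throw: [b1@4:L b2@7:R]
Beat 2 (L): throw ball3 h=1 -> lands@3:R; in-air after throw: [b3@3:R b1@4:L b2@7:R]
Beat 3 (R): throw ball3 h=2 -> lands@5:R; in-air after throw: [b1@4:L b3@5:R b2@7:R]
Beat 4 (L): throw ball1 h=4 -> lands@8:L; in-air after throw: [b3@5:R b2@7:R b1@8:L]
Beat 5 (R): throw ball3 h=1 -> lands@6:L; in-air after throw: [b3@6:L b2@7:R b1@8:L]
Beat 6 (L): throw ball3 h=4 -> lands@10:L; in-air after throw: [b2@7:R b1@8:L b3@10:L]
Beat 7 (R): throw ball2 h=6 -> lands@13:R; in-air after throw: [b1@8:L b3@10:L b2@13:R]
Beat 8 (L): throw ball1 h=1 -> lands@9:R; in-air after throw: [b1@9:R b3@10:L b2@13:R]
Ball 1: thrown@0 h=4 -> first land @4; rethrown@4 h=4 -> second land @8

Answer: 4 8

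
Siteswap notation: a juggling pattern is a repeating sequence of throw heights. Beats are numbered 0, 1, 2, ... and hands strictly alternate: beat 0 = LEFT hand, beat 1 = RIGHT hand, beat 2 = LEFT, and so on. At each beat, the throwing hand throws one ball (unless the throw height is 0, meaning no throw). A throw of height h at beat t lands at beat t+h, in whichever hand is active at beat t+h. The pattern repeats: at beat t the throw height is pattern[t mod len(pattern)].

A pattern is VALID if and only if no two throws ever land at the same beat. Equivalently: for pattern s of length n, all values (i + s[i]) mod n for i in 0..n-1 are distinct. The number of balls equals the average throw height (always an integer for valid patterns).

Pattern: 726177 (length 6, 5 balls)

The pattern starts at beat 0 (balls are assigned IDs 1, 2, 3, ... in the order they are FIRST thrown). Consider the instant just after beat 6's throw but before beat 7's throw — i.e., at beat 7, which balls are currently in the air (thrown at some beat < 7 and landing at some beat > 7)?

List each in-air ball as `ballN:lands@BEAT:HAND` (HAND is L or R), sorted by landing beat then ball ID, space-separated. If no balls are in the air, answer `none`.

Answer: ball3:lands@8:L ball2:lands@11:R ball4:lands@12:L ball5:lands@13:R

Derivation:
Beat 0 (L): throw ball1 h=7 -> lands@7:R; in-air after throw: [b1@7:R]
Beat 1 (R): throw ball2 h=2 -> lands@3:R; in-air after throw: [b2@3:R b1@7:R]
Beat 2 (L): throw ball3 h=6 -> lands@8:L; in-air after throw: [b2@3:R b1@7:R b3@8:L]
Beat 3 (R): throw ball2 h=1 -> lands@4:L; in-air after throw: [b2@4:L b1@7:R b3@8:L]
Beat 4 (L): throw ball2 h=7 -> lands@11:R; in-air after throw: [b1@7:R b3@8:L b2@11:R]
Beat 5 (R): throw ball4 h=7 -> lands@12:L; in-air after throw: [b1@7:R b3@8:L b2@11:R b4@12:L]
Beat 6 (L): throw ball5 h=7 -> lands@13:R; in-air after throw: [b1@7:R b3@8:L b2@11:R b4@12:L b5@13:R]
Beat 7 (R): throw ball1 h=2 -> lands@9:R; in-air after throw: [b3@8:L b1@9:R b2@11:R b4@12:L b5@13:R]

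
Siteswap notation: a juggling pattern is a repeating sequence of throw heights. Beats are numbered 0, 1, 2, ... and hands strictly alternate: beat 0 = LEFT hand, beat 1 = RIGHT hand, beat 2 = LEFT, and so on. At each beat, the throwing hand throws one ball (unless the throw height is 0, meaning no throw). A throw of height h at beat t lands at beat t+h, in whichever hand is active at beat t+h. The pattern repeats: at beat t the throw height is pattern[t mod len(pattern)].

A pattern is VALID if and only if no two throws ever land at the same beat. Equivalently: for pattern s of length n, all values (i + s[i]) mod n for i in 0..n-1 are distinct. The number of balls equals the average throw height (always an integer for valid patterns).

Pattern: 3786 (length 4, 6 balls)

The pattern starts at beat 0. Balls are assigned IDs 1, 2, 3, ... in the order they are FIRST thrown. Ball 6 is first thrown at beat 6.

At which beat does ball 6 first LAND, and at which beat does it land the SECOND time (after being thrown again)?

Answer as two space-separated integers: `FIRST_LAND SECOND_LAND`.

Beat 0 (L): throw ball1 h=3 -> lands@3:R; in-air after throw: [b1@3:R]
Beat 1 (R): throw ball2 h=7 -> lands@8:L; in-air after throw: [b1@3:R b2@8:L]
Beat 2 (L): throw ball3 h=8 -> lands@10:L; in-air after throw: [b1@3:R b2@8:L b3@10:L]
Beat 3 (R): throw ball1 h=6 -> lands@9:R; in-air after throw: [b2@8:L b1@9:R b3@10:L]
Beat 4 (L): throw ball4 h=3 -> lands@7:R; in-air after throw: [b4@7:R b2@8:L b1@9:R b3@10:L]
Beat 5 (R): throw ball5 h=7 -> lands@12:L; in-air after throw: [b4@7:R b2@8:L b1@9:R b3@10:L b5@12:L]
Beat 6 (L): throw ball6 h=8 -> lands@14:L; in-air after throw: [b4@7:R b2@8:L b1@9:R b3@10:L b5@12:L b6@14:L]
Beat 7 (R): throw ball4 h=6 -> lands@13:R; in-air after throw: [b2@8:L b1@9:R b3@10:L b5@12:L b4@13:R b6@14:L]
Beat 8 (L): throw ball2 h=3 -> lands@11:R; in-air after throw: [b1@9:R b3@10:L b2@11:R b5@12:L b4@13:R b6@14:L]
Beat 9 (R): throw ball1 h=7 -> lands@16:L; in-air after throw: [b3@10:L b2@11:R b5@12:L b4@13:R b6@14:L b1@16:L]
Beat 10 (L): throw ball3 h=8 -> lands@18:L; in-air after throw: [b2@11:R b5@12:L b4@13:R b6@14:L b1@16:L b3@18:L]
Beat 11 (R): throw ball2 h=6 -> lands@17:R; in-air after throw: [b5@12:L b4@13:R b6@14:L b1@16:L b2@17:R b3@18:L]
Beat 12 (L): throw ball5 h=3 -> lands@15:R; in-air after throw: [b4@13:R b6@14:L b5@15:R b1@16:L b2@17:R b3@18:L]
Beat 13 (R): throw ball4 h=7 -> lands@20:L; in-air after throw: [b6@14:L b5@15:R b1@16:L b2@17:R b3@18:L b4@20:L]
Beat 14 (L): throw ball6 h=8 -> lands@22:L; in-air after throw: [b5@15:R b1@16:L b2@17:R b3@18:L b4@20:L b6@22:L]
Beat 15 (R): throw ball5 h=6 -> lands@21:R; in-air after throw: [b1@16:L b2@17:R b3@18:L b4@20:L b5@21:R b6@22:L]
Beat 16 (L): throw ball1 h=3 -> lands@19:R; in-air after throw: [b2@17:R b3@18:L b1@19:R b4@20:L b5@21:R b6@22:L]
Beat 17 (R): throw ball2 h=7 -> lands@24:L; in-air after throw: [b3@18:L b1@19:R b4@20:L b5@21:R b6@22:L b2@24:L]
Beat 18 (L): throw ball3 h=8 -> lands@26:L; in-air after throw: [b1@19:R b4@20:L b5@21:R b6@22:L b2@24:L b3@26:L]
Beat 19 (R): throw ball1 h=6 -> lands@25:R; in-air after throw: [b4@20:L b5@21:R b6@22:L b2@24:L b1@25:R b3@26:L]
Beat 20 (L): throw ball4 h=3 -> lands@23:R; in-air after throw: [b5@21:R b6@22:L b4@23:R b2@24:L b1@25:R b3@26:L]
Beat 21 (R): throw ball5 h=7 -> lands@28:L; in-air after throw: [b6@22:L b4@23:R b2@24:L b1@25:R b3@26:L b5@28:L]
Beat 22 (L): throw ball6 h=8 -> lands@30:L; in-air after throw: [b4@23:R b2@24:L b1@25:R b3@26:L b5@28:L b6@30:L]
Ball 6: thrown@6 h=8 -> first land @14; rethrown@14 h=8 -> second land @22

Answer: 14 22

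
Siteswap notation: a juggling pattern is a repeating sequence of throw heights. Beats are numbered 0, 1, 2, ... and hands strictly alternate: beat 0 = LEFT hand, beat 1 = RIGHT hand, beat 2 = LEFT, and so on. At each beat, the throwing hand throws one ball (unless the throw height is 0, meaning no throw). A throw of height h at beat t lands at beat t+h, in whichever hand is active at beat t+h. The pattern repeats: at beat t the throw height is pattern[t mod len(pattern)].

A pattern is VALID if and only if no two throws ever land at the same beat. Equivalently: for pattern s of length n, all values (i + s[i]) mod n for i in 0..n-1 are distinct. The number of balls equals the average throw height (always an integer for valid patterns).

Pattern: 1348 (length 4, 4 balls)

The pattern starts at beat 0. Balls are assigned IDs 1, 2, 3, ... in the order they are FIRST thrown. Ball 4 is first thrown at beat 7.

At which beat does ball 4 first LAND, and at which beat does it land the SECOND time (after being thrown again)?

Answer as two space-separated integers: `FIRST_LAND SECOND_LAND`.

Beat 0 (L): throw ball1 h=1 -> lands@1:R; in-air after throw: [b1@1:R]
Beat 1 (R): throw ball1 h=3 -> lands@4:L; in-air after throw: [b1@4:L]
Beat 2 (L): throw ball2 h=4 -> lands@6:L; in-air after throw: [b1@4:L b2@6:L]
Beat 3 (R): throw ball3 h=8 -> lands@11:R; in-air after throw: [b1@4:L b2@6:L b3@11:R]
Beat 4 (L): throw ball1 h=1 -> lands@5:R; in-air after throw: [b1@5:R b2@6:L b3@11:R]
Beat 5 (R): throw ball1 h=3 -> lands@8:L; in-air after throw: [b2@6:L b1@8:L b3@11:R]
Beat 6 (L): throw ball2 h=4 -> lands@10:L; in-air after throw: [b1@8:L b2@10:L b3@11:R]
Beat 7 (R): throw ball4 h=8 -> lands@15:R; in-air after throw: [b1@8:L b2@10:L b3@11:R b4@15:R]
Beat 8 (L): throw ball1 h=1 -> lands@9:R; in-air after throw: [b1@9:R b2@10:L b3@11:R b4@15:R]
Beat 9 (R): throw ball1 h=3 -> lands@12:L; in-air after throw: [b2@10:L b3@11:R b1@12:L b4@15:R]
Beat 10 (L): throw ball2 h=4 -> lands@14:L; in-air after throw: [b3@11:R b1@12:L b2@14:L b4@15:R]
Beat 11 (R): throw ball3 h=8 -> lands@19:R; in-air after throw: [b1@12:L b2@14:L b4@15:R b3@19:R]
Beat 12 (L): throw ball1 h=1 -> lands@13:R; in-air after throw: [b1@13:R b2@14:L b4@15:R b3@19:R]
Beat 13 (R): throw ball1 h=3 -> lands@16:L; in-air after throw: [b2@14:L b4@15:R b1@16:L b3@19:R]
Beat 14 (L): throw ball2 h=4 -> lands@18:L; in-air after throw: [b4@15:R b1@16:L b2@18:L b3@19:R]
Beat 15 (R): throw ball4 h=8 -> lands@23:R; in-air after throw: [b1@16:L b2@18:L b3@19:R b4@23:R]
Ball 4: thrown@7 h=8 -> first land @15; rethrown@15 h=8 -> second land @23

Answer: 15 23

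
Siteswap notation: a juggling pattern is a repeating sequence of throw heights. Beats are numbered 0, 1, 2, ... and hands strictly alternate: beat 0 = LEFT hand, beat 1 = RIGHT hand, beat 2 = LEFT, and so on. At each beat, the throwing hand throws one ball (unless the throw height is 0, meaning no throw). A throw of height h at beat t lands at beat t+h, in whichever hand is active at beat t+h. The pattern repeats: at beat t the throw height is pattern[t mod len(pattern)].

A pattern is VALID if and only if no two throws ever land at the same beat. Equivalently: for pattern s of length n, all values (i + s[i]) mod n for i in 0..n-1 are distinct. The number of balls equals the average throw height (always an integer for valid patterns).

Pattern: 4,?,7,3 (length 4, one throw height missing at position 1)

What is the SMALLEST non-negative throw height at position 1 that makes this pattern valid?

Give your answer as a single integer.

i=0: (0 + 4) mod 4 = 0
i=1: s[i]=? (unknown)
i=2: (2 + 7) mod 4 = 1
i=3: (3 + 3) mod 4 = 2
Known residues: [0, 1, 2]; need a permutation of 0..3, so missing residue r = 3
Need (1 + s) mod 4 = 3; smallest s = (3 - 1) mod 4 = 2

Answer: 2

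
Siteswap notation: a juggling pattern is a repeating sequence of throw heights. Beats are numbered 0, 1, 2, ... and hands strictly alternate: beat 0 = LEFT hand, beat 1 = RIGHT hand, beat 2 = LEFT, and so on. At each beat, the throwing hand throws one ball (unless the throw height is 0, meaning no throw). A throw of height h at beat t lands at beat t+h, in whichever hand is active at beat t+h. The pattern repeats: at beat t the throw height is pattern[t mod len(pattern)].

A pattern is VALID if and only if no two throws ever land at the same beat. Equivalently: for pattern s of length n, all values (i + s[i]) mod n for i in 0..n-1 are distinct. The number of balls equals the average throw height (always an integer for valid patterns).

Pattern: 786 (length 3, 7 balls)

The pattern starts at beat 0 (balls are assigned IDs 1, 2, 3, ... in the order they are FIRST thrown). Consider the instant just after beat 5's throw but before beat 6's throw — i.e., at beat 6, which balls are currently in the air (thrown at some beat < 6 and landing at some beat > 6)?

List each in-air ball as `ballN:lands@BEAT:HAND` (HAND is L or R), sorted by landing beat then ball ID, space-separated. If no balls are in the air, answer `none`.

Beat 0 (L): throw ball1 h=7 -> lands@7:R; in-air after throw: [b1@7:R]
Beat 1 (R): throw ball2 h=8 -> lands@9:R; in-air after throw: [b1@7:R b2@9:R]
Beat 2 (L): throw ball3 h=6 -> lands@8:L; in-air after throw: [b1@7:R b3@8:L b2@9:R]
Beat 3 (R): throw ball4 h=7 -> lands@10:L; in-air after throw: [b1@7:R b3@8:L b2@9:R b4@10:L]
Beat 4 (L): throw ball5 h=8 -> lands@12:L; in-air after throw: [b1@7:R b3@8:L b2@9:R b4@10:L b5@12:L]
Beat 5 (R): throw ball6 h=6 -> lands@11:R; in-air after throw: [b1@7:R b3@8:L b2@9:R b4@10:L b6@11:R b5@12:L]
Beat 6 (L): throw ball7 h=7 -> lands@13:R; in-air after throw: [b1@7:R b3@8:L b2@9:R b4@10:L b6@11:R b5@12:L b7@13:R]

Answer: ball1:lands@7:R ball3:lands@8:L ball2:lands@9:R ball4:lands@10:L ball6:lands@11:R ball5:lands@12:L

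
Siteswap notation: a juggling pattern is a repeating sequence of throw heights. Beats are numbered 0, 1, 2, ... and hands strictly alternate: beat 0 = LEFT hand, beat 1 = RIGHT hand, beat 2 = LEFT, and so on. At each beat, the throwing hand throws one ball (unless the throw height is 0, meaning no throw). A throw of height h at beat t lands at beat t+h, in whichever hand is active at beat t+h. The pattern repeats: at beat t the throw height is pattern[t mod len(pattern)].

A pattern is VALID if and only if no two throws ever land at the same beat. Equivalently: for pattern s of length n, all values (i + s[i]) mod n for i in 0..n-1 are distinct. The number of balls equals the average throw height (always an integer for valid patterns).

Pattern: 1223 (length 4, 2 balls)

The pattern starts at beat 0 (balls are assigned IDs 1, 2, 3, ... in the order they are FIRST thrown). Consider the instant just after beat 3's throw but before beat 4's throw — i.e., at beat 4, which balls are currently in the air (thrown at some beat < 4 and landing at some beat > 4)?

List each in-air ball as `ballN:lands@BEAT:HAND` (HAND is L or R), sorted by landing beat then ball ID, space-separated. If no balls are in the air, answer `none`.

Answer: ball1:lands@6:L

Derivation:
Beat 0 (L): throw ball1 h=1 -> lands@1:R; in-air after throw: [b1@1:R]
Beat 1 (R): throw ball1 h=2 -> lands@3:R; in-air after throw: [b1@3:R]
Beat 2 (L): throw ball2 h=2 -> lands@4:L; in-air after throw: [b1@3:R b2@4:L]
Beat 3 (R): throw ball1 h=3 -> lands@6:L; in-air after throw: [b2@4:L b1@6:L]
Beat 4 (L): throw ball2 h=1 -> lands@5:R; in-air after throw: [b2@5:R b1@6:L]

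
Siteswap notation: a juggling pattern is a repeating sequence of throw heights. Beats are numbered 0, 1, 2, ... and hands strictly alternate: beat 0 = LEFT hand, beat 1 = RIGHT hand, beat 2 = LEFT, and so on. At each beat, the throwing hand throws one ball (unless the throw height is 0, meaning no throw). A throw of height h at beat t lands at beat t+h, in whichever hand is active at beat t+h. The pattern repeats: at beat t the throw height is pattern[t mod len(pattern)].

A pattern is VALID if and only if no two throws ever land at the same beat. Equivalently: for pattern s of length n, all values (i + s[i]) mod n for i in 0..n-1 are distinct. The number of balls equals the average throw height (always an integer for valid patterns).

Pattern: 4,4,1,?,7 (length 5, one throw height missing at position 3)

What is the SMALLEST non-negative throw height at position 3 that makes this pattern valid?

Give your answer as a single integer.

Answer: 4

Derivation:
i=0: (0 + 4) mod 5 = 4
i=1: (1 + 4) mod 5 = 0
i=2: (2 + 1) mod 5 = 3
i=3: s[i]=? (unknown)
i=4: (4 + 7) mod 5 = 1
Known residues: [0, 1, 3, 4]; need a permutation of 0..4, so missing residue r = 2
Need (3 + s) mod 5 = 2; smallest s = (2 - 3) mod 5 = 4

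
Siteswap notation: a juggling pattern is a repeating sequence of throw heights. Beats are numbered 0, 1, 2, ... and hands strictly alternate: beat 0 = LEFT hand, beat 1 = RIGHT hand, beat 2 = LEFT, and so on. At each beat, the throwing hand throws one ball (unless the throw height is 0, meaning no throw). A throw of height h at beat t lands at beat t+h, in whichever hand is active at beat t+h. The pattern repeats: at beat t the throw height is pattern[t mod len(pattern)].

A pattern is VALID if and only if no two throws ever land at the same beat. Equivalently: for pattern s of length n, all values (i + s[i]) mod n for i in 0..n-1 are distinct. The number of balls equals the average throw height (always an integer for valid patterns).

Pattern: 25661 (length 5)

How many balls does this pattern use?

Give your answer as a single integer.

Answer: 4

Derivation:
Pattern = [2, 5, 6, 6, 1], length n = 5
  position 0: throw height = 2, running sum = 2
  position 1: throw height = 5, running sum = 7
  position 2: throw height = 6, running sum = 13
  position 3: throw height = 6, running sum = 19
  position 4: throw height = 1, running sum = 20
Total sum = 20; balls = sum / n = 20 / 5 = 4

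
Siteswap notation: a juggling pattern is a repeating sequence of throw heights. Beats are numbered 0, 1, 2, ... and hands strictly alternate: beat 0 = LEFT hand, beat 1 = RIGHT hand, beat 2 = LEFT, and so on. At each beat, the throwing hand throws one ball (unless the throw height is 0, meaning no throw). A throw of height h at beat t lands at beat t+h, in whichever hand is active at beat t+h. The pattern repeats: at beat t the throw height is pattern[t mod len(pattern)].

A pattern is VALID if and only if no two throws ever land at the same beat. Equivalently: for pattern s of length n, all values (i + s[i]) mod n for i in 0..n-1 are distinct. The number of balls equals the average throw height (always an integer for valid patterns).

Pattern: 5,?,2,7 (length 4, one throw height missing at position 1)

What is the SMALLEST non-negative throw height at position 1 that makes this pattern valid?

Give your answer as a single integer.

i=0: (0 + 5) mod 4 = 1
i=1: s[i]=? (unknown)
i=2: (2 + 2) mod 4 = 0
i=3: (3 + 7) mod 4 = 2
Known residues: [0, 1, 2]; need a permutation of 0..3, so missing residue r = 3
Need (1 + s) mod 4 = 3; smallest s = (3 - 1) mod 4 = 2

Answer: 2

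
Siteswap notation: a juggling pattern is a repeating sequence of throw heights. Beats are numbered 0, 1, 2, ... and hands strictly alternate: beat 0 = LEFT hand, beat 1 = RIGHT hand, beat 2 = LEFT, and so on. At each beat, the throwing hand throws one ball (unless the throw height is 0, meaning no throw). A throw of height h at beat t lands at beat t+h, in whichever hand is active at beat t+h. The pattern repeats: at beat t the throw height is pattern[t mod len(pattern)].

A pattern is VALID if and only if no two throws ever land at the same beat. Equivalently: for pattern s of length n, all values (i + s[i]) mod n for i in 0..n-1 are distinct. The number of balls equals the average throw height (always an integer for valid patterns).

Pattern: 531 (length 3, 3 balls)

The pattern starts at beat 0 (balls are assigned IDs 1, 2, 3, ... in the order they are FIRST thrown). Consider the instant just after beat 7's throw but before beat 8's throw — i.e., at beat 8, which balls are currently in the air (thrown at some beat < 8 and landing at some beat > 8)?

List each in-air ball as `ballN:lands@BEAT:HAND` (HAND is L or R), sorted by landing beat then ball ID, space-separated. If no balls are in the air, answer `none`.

Beat 0 (L): throw ball1 h=5 -> lands@5:R; in-air after throw: [b1@5:R]
Beat 1 (R): throw ball2 h=3 -> lands@4:L; in-air after throw: [b2@4:L b1@5:R]
Beat 2 (L): throw ball3 h=1 -> lands@3:R; in-air after throw: [b3@3:R b2@4:L b1@5:R]
Beat 3 (R): throw ball3 h=5 -> lands@8:L; in-air after throw: [b2@4:L b1@5:R b3@8:L]
Beat 4 (L): throw ball2 h=3 -> lands@7:R; in-air after throw: [b1@5:R b2@7:R b3@8:L]
Beat 5 (R): throw ball1 h=1 -> lands@6:L; in-air after throw: [b1@6:L b2@7:R b3@8:L]
Beat 6 (L): throw ball1 h=5 -> lands@11:R; in-air after throw: [b2@7:R b3@8:L b1@11:R]
Beat 7 (R): throw ball2 h=3 -> lands@10:L; in-air after throw: [b3@8:L b2@10:L b1@11:R]
Beat 8 (L): throw ball3 h=1 -> lands@9:R; in-air after throw: [b3@9:R b2@10:L b1@11:R]

Answer: ball2:lands@10:L ball1:lands@11:R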